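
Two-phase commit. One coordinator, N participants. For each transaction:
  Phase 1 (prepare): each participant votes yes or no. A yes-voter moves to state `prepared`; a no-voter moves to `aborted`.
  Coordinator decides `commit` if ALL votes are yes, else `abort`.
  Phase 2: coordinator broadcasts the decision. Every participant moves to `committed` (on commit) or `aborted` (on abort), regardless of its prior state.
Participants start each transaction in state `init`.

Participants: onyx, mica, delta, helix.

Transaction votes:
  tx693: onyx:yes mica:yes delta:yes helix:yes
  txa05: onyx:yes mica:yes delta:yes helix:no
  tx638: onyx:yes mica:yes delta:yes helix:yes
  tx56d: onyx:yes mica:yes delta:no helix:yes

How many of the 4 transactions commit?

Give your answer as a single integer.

tx693: all yes -> commit (commits=1)
txa05: no from helix -> abort (commits=1)
tx638: all yes -> commit (commits=2)
tx56d: no from delta -> abort (commits=2)

Answer: 2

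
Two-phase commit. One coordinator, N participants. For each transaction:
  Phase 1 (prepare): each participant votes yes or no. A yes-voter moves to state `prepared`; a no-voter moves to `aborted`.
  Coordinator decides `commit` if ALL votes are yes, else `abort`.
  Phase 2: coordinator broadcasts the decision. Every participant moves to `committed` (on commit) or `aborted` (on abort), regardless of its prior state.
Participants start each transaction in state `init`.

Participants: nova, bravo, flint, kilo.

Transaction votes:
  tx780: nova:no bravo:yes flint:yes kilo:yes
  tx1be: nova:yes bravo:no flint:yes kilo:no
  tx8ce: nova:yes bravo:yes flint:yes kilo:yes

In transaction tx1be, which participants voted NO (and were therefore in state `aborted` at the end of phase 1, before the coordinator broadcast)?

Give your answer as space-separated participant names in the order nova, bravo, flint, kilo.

Txn tx1be phase 1: nova yes -> prepared; bravo no -> aborted; flint yes -> prepared; kilo no -> aborted

Answer: bravo kilo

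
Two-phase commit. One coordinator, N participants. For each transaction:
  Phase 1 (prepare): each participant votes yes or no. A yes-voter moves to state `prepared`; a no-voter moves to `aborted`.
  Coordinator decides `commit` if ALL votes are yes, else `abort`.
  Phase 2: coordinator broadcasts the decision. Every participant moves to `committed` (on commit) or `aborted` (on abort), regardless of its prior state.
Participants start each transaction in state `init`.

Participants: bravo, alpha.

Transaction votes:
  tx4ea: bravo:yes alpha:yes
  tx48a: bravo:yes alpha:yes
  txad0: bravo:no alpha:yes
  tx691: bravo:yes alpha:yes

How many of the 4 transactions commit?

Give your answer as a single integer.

tx4ea: all yes -> commit (commits=1)
tx48a: all yes -> commit (commits=2)
txad0: no from bravo -> abort (commits=2)
tx691: all yes -> commit (commits=3)

Answer: 3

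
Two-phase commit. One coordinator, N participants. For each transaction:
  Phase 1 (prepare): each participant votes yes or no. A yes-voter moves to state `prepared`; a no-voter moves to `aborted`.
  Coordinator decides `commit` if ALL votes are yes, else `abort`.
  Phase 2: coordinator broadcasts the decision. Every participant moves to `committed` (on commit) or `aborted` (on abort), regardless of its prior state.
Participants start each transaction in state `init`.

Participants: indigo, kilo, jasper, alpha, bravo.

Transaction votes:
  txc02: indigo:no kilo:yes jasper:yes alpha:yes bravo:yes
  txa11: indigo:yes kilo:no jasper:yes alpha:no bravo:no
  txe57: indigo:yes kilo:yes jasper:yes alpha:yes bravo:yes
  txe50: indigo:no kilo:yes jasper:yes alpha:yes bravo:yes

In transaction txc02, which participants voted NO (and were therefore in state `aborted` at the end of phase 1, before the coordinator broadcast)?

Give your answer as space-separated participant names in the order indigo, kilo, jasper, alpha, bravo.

Txn txc02 phase 1: indigo no -> aborted; kilo yes -> prepared; jasper yes -> prepared; alpha yes -> prepared; bravo yes -> prepared

Answer: indigo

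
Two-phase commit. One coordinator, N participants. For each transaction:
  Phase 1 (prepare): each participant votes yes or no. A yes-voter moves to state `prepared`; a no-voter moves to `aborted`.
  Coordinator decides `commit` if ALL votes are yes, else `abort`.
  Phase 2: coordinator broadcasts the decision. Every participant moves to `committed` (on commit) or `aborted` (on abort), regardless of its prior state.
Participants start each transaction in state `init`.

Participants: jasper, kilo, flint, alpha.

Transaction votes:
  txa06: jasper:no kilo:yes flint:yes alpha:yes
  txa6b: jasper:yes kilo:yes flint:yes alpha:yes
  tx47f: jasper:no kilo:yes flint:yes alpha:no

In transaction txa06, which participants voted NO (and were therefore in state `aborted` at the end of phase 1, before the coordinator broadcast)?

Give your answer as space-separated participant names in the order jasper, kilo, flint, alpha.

Answer: jasper

Derivation:
Txn txa06 phase 1: jasper no -> aborted; kilo yes -> prepared; flint yes -> prepared; alpha yes -> prepared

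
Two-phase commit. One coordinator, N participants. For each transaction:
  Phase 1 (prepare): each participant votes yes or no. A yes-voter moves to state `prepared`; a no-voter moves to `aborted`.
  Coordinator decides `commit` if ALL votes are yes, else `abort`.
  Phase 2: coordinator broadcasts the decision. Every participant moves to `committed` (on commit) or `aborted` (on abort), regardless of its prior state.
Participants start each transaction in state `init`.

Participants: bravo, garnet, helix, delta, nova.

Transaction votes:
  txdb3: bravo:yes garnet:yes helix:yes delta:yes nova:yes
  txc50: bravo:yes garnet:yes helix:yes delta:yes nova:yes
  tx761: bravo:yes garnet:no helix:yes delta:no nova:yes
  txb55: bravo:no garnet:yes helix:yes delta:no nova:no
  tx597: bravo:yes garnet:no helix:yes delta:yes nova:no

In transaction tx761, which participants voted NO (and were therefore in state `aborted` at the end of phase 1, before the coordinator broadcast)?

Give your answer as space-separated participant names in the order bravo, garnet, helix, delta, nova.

Txn tx761 phase 1: bravo yes -> prepared; garnet no -> aborted; helix yes -> prepared; delta no -> aborted; nova yes -> prepared

Answer: garnet delta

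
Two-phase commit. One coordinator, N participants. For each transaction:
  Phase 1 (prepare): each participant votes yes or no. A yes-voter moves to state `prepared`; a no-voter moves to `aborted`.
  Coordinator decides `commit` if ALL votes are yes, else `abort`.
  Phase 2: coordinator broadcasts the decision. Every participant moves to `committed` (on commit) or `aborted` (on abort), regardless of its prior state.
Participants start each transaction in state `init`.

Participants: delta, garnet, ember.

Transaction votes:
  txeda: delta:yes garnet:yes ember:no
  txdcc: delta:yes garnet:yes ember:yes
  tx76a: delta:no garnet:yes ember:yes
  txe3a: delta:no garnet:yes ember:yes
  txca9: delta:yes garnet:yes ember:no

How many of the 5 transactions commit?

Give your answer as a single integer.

txeda: no from ember -> abort (commits=0)
txdcc: all yes -> commit (commits=1)
tx76a: no from delta -> abort (commits=1)
txe3a: no from delta -> abort (commits=1)
txca9: no from ember -> abort (commits=1)

Answer: 1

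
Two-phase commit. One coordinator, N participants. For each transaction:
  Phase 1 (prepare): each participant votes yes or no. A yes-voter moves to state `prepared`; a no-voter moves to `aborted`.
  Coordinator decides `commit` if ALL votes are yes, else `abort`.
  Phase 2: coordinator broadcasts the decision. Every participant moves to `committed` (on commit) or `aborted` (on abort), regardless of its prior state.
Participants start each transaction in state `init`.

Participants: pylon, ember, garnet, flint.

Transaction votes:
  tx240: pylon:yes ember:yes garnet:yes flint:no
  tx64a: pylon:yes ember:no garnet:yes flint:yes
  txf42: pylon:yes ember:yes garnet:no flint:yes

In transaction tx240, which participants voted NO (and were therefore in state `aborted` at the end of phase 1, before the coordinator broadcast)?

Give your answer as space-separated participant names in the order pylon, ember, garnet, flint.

Txn tx240 phase 1: pylon yes -> prepared; ember yes -> prepared; garnet yes -> prepared; flint no -> aborted

Answer: flint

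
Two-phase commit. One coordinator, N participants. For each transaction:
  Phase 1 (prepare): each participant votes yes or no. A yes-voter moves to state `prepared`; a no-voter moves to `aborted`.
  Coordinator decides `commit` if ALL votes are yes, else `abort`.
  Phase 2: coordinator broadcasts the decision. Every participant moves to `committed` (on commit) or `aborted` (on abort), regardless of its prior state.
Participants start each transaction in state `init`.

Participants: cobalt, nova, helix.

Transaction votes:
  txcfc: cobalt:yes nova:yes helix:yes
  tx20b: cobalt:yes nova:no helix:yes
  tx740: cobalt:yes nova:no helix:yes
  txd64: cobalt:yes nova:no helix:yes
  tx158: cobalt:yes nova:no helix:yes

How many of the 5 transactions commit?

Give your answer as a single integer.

Answer: 1

Derivation:
txcfc: all yes -> commit (commits=1)
tx20b: no from nova -> abort (commits=1)
tx740: no from nova -> abort (commits=1)
txd64: no from nova -> abort (commits=1)
tx158: no from nova -> abort (commits=1)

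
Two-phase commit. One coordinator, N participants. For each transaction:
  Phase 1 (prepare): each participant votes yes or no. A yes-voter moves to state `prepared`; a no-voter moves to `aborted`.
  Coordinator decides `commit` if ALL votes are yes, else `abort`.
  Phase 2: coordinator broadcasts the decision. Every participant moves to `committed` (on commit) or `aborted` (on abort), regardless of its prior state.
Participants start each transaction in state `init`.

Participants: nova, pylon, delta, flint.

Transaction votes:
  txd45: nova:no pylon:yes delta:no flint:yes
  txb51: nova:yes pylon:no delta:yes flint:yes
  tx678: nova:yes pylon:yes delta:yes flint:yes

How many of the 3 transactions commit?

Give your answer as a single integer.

txd45: no from nova, delta -> abort (commits=0)
txb51: no from pylon -> abort (commits=0)
tx678: all yes -> commit (commits=1)

Answer: 1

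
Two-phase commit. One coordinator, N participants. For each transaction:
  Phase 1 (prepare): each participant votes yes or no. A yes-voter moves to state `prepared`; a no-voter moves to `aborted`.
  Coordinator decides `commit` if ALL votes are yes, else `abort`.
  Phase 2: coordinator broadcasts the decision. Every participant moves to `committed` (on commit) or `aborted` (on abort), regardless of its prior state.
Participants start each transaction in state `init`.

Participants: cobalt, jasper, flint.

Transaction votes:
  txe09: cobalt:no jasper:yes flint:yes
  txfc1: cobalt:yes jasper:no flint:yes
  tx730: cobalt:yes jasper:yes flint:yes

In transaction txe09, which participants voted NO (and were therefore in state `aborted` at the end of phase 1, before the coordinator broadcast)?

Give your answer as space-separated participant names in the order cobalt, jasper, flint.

Txn txe09 phase 1: cobalt no -> aborted; jasper yes -> prepared; flint yes -> prepared

Answer: cobalt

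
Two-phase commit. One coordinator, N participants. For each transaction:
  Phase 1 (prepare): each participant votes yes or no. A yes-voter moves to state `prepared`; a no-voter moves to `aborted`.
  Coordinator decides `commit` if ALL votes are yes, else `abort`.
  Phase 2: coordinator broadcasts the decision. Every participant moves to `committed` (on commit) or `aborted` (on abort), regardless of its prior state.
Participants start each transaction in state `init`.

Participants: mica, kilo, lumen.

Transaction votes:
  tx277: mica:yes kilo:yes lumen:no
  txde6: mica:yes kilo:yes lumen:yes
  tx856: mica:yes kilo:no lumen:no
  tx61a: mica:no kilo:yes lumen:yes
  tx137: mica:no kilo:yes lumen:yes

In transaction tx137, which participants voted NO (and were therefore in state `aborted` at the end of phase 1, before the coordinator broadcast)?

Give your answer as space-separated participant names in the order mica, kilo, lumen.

Txn tx137 phase 1: mica no -> aborted; kilo yes -> prepared; lumen yes -> prepared

Answer: mica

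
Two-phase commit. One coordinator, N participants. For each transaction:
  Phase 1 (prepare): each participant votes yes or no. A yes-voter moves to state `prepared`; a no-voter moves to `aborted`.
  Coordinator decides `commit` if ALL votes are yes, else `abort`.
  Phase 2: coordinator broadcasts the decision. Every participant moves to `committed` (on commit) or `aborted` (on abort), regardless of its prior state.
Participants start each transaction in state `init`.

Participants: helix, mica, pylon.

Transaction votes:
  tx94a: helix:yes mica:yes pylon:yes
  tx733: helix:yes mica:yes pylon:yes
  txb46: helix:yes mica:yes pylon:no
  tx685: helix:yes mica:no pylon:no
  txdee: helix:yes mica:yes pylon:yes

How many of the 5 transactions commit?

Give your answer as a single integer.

Answer: 3

Derivation:
tx94a: all yes -> commit (commits=1)
tx733: all yes -> commit (commits=2)
txb46: no from pylon -> abort (commits=2)
tx685: no from mica, pylon -> abort (commits=2)
txdee: all yes -> commit (commits=3)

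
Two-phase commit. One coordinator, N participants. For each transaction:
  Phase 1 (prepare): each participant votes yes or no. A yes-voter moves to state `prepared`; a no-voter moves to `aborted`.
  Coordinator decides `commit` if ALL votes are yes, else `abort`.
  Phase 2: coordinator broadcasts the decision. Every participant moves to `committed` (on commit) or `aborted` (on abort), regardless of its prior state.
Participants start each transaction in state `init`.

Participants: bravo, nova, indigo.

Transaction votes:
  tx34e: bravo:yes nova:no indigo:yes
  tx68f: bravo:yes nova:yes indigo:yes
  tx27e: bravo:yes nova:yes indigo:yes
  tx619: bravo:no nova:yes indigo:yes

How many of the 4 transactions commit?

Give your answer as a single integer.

tx34e: no from nova -> abort (commits=0)
tx68f: all yes -> commit (commits=1)
tx27e: all yes -> commit (commits=2)
tx619: no from bravo -> abort (commits=2)

Answer: 2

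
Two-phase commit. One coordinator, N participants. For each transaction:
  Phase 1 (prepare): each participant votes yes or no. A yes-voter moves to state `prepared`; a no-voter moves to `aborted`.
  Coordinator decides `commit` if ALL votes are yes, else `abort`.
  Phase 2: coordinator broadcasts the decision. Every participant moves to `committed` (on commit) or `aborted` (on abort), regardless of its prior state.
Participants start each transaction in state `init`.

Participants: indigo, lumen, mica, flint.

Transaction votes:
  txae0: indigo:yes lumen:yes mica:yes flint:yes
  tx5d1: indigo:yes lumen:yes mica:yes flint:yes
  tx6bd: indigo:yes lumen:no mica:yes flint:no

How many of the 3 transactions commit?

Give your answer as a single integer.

txae0: all yes -> commit (commits=1)
tx5d1: all yes -> commit (commits=2)
tx6bd: no from lumen, flint -> abort (commits=2)

Answer: 2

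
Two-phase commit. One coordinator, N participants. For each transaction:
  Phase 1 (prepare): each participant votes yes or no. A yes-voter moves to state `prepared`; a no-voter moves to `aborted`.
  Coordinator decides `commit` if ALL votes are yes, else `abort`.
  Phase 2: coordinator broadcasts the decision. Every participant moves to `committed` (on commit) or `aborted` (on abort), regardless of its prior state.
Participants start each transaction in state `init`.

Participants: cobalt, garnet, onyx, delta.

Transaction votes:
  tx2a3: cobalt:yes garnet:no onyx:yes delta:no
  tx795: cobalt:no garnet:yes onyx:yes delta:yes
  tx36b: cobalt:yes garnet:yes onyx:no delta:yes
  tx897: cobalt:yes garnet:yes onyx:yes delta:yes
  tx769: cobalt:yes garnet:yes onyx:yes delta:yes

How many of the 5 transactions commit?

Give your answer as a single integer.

tx2a3: no from garnet, delta -> abort (commits=0)
tx795: no from cobalt -> abort (commits=0)
tx36b: no from onyx -> abort (commits=0)
tx897: all yes -> commit (commits=1)
tx769: all yes -> commit (commits=2)

Answer: 2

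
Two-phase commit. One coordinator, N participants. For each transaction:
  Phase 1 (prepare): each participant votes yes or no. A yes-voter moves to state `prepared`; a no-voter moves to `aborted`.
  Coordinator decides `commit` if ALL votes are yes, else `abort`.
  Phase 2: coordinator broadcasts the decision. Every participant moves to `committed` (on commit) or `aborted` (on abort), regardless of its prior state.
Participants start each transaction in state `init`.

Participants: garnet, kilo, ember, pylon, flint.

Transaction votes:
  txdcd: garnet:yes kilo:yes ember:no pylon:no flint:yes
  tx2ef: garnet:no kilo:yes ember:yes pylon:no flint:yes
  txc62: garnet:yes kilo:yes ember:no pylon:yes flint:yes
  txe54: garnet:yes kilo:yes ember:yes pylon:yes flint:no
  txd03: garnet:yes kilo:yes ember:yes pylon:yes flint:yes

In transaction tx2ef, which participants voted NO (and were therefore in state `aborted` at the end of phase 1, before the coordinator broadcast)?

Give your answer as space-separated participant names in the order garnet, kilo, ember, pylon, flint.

Txn tx2ef phase 1: garnet no -> aborted; kilo yes -> prepared; ember yes -> prepared; pylon no -> aborted; flint yes -> prepared

Answer: garnet pylon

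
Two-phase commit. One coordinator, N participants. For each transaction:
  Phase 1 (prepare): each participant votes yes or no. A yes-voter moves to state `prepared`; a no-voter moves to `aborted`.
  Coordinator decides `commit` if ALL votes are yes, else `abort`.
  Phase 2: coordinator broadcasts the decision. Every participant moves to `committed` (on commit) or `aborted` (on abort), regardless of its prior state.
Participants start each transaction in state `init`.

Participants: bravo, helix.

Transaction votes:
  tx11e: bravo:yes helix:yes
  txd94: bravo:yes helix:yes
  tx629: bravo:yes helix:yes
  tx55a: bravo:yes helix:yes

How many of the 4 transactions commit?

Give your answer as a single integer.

Answer: 4

Derivation:
tx11e: all yes -> commit (commits=1)
txd94: all yes -> commit (commits=2)
tx629: all yes -> commit (commits=3)
tx55a: all yes -> commit (commits=4)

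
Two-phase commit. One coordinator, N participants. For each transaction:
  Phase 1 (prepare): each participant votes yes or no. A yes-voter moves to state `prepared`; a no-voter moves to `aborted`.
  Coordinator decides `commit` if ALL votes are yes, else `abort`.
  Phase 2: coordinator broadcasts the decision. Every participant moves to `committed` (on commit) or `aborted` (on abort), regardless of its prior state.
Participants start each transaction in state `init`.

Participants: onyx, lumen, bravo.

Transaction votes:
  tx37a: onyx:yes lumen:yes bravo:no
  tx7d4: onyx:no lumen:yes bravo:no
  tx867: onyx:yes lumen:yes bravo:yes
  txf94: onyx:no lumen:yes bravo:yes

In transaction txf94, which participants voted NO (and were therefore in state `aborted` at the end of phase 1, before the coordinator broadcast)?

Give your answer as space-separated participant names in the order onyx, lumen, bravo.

Answer: onyx

Derivation:
Txn txf94 phase 1: onyx no -> aborted; lumen yes -> prepared; bravo yes -> prepared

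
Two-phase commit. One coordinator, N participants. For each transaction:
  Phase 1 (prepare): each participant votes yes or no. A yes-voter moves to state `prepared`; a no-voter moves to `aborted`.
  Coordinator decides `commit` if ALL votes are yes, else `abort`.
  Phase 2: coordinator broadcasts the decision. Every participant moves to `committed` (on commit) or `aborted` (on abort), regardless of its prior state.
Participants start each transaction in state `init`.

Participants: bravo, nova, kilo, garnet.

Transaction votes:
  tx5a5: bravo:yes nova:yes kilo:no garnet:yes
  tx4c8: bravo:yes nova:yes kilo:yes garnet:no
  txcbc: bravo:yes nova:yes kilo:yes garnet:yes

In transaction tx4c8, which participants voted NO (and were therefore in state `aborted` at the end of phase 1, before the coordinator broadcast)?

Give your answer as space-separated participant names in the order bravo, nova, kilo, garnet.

Answer: garnet

Derivation:
Txn tx4c8 phase 1: bravo yes -> prepared; nova yes -> prepared; kilo yes -> prepared; garnet no -> aborted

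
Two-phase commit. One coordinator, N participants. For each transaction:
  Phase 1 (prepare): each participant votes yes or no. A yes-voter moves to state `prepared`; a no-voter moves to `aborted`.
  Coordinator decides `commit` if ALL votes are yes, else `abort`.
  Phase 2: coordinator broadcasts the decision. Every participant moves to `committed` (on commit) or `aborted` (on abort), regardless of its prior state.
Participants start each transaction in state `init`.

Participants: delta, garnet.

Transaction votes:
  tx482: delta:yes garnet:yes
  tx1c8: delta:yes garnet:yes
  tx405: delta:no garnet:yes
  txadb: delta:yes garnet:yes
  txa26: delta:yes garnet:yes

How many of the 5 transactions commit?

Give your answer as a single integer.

tx482: all yes -> commit (commits=1)
tx1c8: all yes -> commit (commits=2)
tx405: no from delta -> abort (commits=2)
txadb: all yes -> commit (commits=3)
txa26: all yes -> commit (commits=4)

Answer: 4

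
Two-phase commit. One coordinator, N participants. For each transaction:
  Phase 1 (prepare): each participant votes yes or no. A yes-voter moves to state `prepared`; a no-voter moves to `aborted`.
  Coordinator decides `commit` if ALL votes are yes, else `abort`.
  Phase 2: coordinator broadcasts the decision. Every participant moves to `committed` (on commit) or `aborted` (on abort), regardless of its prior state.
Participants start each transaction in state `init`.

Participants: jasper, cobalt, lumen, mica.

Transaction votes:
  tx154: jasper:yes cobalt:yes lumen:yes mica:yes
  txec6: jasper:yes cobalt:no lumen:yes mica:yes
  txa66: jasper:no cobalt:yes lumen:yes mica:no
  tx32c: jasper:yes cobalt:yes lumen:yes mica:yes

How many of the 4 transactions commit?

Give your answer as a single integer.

tx154: all yes -> commit (commits=1)
txec6: no from cobalt -> abort (commits=1)
txa66: no from jasper, mica -> abort (commits=1)
tx32c: all yes -> commit (commits=2)

Answer: 2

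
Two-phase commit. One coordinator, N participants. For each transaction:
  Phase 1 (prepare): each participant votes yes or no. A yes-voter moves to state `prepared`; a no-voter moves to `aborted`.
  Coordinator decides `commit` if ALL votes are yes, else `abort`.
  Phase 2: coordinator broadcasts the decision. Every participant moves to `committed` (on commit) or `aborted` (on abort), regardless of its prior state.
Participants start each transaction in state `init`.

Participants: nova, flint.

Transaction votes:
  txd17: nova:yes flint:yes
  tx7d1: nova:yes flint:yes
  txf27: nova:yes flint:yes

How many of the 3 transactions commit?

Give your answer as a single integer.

txd17: all yes -> commit (commits=1)
tx7d1: all yes -> commit (commits=2)
txf27: all yes -> commit (commits=3)

Answer: 3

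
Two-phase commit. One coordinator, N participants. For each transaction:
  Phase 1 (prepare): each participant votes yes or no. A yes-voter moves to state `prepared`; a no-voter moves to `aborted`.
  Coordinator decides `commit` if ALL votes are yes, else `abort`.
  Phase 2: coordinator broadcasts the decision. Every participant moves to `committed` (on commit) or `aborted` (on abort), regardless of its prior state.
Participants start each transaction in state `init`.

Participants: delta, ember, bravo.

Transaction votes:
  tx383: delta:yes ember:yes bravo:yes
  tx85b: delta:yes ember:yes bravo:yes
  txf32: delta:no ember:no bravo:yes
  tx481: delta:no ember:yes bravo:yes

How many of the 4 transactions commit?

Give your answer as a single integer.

Answer: 2

Derivation:
tx383: all yes -> commit (commits=1)
tx85b: all yes -> commit (commits=2)
txf32: no from delta, ember -> abort (commits=2)
tx481: no from delta -> abort (commits=2)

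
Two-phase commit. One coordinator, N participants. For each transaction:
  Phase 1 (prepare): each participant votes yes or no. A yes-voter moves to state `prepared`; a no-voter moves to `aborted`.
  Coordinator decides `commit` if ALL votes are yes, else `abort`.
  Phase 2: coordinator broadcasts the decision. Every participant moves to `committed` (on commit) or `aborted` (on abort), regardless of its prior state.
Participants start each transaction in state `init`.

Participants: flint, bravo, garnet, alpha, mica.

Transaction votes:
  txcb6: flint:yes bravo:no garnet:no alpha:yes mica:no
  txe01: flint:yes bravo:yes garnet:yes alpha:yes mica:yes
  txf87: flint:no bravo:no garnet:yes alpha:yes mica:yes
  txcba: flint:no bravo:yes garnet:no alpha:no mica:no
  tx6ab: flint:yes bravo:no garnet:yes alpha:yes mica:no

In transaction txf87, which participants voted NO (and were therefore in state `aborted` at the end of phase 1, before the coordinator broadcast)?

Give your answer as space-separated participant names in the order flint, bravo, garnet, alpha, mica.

Answer: flint bravo

Derivation:
Txn txf87 phase 1: flint no -> aborted; bravo no -> aborted; garnet yes -> prepared; alpha yes -> prepared; mica yes -> prepared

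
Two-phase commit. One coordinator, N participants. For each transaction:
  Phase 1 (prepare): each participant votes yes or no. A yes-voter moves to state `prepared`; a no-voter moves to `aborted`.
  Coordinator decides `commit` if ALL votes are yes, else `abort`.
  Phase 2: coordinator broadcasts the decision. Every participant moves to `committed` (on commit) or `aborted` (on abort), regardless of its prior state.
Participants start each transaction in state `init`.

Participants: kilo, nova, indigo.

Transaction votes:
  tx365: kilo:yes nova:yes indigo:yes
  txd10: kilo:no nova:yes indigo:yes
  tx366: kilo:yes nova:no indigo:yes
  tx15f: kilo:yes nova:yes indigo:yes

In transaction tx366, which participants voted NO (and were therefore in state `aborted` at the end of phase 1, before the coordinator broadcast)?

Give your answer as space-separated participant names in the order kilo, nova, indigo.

Txn tx366 phase 1: kilo yes -> prepared; nova no -> aborted; indigo yes -> prepared

Answer: nova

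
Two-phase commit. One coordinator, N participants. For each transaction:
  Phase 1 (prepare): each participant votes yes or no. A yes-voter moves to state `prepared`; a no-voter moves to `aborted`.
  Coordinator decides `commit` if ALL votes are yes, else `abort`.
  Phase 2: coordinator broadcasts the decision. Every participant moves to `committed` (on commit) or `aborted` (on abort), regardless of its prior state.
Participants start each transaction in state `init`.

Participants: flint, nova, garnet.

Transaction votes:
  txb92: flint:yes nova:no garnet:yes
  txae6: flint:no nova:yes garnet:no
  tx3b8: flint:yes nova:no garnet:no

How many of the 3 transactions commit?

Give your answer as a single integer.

txb92: no from nova -> abort (commits=0)
txae6: no from flint, garnet -> abort (commits=0)
tx3b8: no from nova, garnet -> abort (commits=0)

Answer: 0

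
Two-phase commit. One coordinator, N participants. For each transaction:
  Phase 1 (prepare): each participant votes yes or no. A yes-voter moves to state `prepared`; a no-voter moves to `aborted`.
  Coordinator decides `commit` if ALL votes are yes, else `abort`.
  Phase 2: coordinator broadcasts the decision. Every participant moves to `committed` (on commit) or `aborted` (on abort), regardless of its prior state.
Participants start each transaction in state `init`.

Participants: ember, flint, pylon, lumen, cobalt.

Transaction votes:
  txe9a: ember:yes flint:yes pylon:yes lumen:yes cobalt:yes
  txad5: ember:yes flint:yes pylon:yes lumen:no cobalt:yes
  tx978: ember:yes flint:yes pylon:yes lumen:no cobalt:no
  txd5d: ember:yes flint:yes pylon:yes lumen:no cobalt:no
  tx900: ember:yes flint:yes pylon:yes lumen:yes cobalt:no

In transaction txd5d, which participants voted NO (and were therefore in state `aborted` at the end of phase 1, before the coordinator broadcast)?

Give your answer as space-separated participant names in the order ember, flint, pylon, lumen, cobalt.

Txn txd5d phase 1: ember yes -> prepared; flint yes -> prepared; pylon yes -> prepared; lumen no -> aborted; cobalt no -> aborted

Answer: lumen cobalt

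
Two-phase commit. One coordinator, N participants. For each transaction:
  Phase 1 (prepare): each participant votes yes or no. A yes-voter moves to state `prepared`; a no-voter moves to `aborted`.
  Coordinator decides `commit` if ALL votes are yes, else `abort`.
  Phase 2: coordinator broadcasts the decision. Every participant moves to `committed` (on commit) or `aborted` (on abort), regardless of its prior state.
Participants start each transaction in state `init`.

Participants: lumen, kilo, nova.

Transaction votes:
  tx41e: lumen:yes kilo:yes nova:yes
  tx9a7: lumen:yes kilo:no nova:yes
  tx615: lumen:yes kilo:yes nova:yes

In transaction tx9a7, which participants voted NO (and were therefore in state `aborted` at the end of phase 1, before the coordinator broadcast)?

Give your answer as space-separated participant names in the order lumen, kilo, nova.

Answer: kilo

Derivation:
Txn tx9a7 phase 1: lumen yes -> prepared; kilo no -> aborted; nova yes -> prepared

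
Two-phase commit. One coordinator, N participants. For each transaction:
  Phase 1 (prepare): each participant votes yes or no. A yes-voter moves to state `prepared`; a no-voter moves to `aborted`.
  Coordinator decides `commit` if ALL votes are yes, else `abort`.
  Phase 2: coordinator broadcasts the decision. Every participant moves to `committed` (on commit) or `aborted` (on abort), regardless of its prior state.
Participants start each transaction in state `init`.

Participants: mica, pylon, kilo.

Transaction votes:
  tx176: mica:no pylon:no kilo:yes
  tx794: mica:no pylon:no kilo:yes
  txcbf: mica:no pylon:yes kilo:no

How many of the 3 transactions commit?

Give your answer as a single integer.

Answer: 0

Derivation:
tx176: no from mica, pylon -> abort (commits=0)
tx794: no from mica, pylon -> abort (commits=0)
txcbf: no from mica, kilo -> abort (commits=0)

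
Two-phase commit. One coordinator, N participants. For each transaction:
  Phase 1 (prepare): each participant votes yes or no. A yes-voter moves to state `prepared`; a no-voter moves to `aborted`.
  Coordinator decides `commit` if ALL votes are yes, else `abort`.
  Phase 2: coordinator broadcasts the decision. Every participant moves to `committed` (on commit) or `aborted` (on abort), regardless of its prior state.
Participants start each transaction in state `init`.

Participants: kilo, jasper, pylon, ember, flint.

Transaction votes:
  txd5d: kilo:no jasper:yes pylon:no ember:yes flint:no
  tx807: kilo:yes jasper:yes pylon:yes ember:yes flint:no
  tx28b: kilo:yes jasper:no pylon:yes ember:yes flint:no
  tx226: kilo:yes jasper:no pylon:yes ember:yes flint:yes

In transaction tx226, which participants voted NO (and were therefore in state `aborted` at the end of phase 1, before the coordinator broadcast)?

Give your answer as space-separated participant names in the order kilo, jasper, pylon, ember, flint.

Txn tx226 phase 1: kilo yes -> prepared; jasper no -> aborted; pylon yes -> prepared; ember yes -> prepared; flint yes -> prepared

Answer: jasper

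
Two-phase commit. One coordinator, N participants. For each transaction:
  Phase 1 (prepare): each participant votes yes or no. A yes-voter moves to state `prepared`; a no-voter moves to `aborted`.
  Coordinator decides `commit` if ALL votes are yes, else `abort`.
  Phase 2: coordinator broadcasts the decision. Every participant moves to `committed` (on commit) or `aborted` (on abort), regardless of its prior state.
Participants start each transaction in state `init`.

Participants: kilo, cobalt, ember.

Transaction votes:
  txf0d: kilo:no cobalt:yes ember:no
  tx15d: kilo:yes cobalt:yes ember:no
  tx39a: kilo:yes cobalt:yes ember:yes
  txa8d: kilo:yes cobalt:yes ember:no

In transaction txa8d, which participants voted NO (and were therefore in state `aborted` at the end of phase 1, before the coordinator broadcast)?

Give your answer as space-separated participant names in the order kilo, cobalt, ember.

Answer: ember

Derivation:
Txn txa8d phase 1: kilo yes -> prepared; cobalt yes -> prepared; ember no -> aborted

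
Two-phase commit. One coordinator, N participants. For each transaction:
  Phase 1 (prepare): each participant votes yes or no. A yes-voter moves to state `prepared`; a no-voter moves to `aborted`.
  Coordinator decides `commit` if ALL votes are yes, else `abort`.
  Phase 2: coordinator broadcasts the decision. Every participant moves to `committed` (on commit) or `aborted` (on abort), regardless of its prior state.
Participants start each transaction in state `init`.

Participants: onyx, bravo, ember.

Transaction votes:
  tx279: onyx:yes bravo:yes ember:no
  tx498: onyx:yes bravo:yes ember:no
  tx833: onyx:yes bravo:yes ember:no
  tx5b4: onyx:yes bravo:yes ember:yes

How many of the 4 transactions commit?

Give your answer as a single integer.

tx279: no from ember -> abort (commits=0)
tx498: no from ember -> abort (commits=0)
tx833: no from ember -> abort (commits=0)
tx5b4: all yes -> commit (commits=1)

Answer: 1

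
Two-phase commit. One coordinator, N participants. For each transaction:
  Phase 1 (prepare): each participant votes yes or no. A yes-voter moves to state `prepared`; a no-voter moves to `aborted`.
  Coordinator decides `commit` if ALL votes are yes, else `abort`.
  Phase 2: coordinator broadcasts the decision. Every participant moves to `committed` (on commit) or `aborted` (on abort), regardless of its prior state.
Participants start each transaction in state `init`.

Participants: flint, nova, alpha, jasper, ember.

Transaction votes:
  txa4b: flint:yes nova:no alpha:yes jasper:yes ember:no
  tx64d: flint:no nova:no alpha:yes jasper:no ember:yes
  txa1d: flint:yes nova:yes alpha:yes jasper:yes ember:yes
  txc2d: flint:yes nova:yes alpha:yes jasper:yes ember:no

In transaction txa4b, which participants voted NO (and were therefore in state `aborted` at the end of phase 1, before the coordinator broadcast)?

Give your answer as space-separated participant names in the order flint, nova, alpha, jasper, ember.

Txn txa4b phase 1: flint yes -> prepared; nova no -> aborted; alpha yes -> prepared; jasper yes -> prepared; ember no -> aborted

Answer: nova ember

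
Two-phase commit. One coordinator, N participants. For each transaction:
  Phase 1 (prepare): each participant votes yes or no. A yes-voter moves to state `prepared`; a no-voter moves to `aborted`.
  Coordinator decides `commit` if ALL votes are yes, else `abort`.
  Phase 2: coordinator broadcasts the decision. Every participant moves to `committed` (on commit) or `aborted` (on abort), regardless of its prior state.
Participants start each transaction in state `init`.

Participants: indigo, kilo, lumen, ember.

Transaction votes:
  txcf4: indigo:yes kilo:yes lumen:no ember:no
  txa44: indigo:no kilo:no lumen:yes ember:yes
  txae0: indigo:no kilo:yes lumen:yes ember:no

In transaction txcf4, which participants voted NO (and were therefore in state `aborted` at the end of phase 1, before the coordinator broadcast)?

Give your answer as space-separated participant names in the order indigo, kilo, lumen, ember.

Txn txcf4 phase 1: indigo yes -> prepared; kilo yes -> prepared; lumen no -> aborted; ember no -> aborted

Answer: lumen ember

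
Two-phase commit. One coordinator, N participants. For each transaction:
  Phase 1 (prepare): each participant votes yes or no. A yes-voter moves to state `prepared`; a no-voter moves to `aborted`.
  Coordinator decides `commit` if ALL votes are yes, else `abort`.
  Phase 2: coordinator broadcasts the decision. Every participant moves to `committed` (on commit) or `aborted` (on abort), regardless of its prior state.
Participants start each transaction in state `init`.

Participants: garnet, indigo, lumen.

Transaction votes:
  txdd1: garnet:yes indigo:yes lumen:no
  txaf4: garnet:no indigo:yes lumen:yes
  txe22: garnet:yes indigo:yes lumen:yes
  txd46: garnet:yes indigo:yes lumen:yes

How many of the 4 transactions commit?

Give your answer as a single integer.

txdd1: no from lumen -> abort (commits=0)
txaf4: no from garnet -> abort (commits=0)
txe22: all yes -> commit (commits=1)
txd46: all yes -> commit (commits=2)

Answer: 2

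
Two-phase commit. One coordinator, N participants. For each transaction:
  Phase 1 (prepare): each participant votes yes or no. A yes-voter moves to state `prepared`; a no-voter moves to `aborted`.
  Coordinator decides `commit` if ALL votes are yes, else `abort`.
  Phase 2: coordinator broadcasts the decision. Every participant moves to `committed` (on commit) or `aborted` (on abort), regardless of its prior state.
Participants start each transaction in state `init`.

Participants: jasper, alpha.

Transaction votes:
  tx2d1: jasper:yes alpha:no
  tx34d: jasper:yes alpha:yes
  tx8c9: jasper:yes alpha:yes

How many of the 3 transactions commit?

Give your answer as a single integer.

tx2d1: no from alpha -> abort (commits=0)
tx34d: all yes -> commit (commits=1)
tx8c9: all yes -> commit (commits=2)

Answer: 2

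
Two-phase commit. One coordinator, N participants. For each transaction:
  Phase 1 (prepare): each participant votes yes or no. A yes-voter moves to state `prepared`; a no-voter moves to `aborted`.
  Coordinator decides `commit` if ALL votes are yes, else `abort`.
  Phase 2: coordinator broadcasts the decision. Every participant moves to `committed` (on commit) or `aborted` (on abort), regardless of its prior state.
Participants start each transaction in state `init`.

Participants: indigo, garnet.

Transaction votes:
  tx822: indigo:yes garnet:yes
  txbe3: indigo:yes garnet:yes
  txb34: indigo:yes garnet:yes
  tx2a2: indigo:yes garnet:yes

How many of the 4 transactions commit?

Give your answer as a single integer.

Answer: 4

Derivation:
tx822: all yes -> commit (commits=1)
txbe3: all yes -> commit (commits=2)
txb34: all yes -> commit (commits=3)
tx2a2: all yes -> commit (commits=4)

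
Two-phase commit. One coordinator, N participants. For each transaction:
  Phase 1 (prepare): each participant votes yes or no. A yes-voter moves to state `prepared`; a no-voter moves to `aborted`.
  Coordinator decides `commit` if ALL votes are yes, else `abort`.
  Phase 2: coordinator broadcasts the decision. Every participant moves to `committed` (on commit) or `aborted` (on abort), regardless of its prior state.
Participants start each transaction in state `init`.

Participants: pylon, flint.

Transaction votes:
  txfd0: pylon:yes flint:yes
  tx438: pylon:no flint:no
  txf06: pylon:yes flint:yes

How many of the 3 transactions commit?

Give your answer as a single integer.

txfd0: all yes -> commit (commits=1)
tx438: no from pylon, flint -> abort (commits=1)
txf06: all yes -> commit (commits=2)

Answer: 2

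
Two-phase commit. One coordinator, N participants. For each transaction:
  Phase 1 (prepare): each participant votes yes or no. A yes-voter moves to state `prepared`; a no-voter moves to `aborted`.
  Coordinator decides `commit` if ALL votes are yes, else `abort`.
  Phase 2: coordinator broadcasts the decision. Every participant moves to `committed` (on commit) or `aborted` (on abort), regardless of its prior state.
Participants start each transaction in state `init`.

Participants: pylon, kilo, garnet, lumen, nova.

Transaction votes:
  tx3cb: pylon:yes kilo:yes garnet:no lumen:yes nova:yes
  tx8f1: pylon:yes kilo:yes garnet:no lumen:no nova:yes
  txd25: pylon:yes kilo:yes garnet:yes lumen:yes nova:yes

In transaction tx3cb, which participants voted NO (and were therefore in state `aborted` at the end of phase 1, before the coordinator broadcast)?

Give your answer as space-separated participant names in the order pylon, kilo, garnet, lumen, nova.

Answer: garnet

Derivation:
Txn tx3cb phase 1: pylon yes -> prepared; kilo yes -> prepared; garnet no -> aborted; lumen yes -> prepared; nova yes -> prepared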